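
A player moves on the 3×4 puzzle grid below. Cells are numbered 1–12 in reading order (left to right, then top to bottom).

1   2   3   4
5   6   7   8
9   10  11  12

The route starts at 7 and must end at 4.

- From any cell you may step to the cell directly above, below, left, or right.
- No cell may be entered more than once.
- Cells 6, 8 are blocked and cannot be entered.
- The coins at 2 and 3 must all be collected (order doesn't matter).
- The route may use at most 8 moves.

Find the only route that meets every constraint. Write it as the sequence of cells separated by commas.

The 8-move cap with required stops at 2, 3 leaves no slack for detours.
Route from 7: down to 11, 2× left (reaching 9), 2× up (reaching 1), 3× right (reaching 4) — 8 moves in all.
Check: all required cells visited; 8 ≤ 8 moves.

7, 11, 10, 9, 5, 1, 2, 3, 4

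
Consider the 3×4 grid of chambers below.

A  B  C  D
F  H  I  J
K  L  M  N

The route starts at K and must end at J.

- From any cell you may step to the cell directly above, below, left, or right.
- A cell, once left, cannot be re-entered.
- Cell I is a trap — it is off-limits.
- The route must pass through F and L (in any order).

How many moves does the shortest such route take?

Any route passes through F and L in some order between K and J. Summing Manhattan distances along each leg and taking the cheapest ordering (K → L → F → J) gives a lower bound of 1 + 2 + 3 = 6 moves.
A route of 6 moves achieves this: K → F → H → L → M → N → J.
Since 6 matches the lower bound, it is optimal.

6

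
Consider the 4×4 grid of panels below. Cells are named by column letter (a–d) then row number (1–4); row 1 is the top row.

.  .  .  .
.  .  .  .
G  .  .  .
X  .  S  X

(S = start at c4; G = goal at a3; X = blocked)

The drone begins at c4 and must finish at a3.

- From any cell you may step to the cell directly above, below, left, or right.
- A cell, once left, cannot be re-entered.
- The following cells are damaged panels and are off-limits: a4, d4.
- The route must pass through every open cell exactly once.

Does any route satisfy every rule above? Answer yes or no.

yes

One route that works: c4 → b4 → b3 → b2 → c2 → c3 → d3 → d2 → d1 → c1 → b1 → a1 → a2 → a3.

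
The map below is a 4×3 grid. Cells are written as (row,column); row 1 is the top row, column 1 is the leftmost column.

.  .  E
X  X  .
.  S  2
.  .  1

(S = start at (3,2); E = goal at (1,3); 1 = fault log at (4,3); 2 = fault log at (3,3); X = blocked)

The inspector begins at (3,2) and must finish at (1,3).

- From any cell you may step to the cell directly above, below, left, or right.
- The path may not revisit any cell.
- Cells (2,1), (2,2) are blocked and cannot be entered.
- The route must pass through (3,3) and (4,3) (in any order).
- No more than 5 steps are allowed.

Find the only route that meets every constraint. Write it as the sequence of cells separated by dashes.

(3,2) - (4,2) - (4,3) - (3,3) - (2,3) - (1,3)

The budget equals the shortest possible length, so every move has to be on a shortest route through the required cells.
Route from (3,2): down to (4,2), right to (4,3), 3× up (reaching (1,3)) — 5 moves in all.
Check: all required cells visited; 5 ≤ 5 moves.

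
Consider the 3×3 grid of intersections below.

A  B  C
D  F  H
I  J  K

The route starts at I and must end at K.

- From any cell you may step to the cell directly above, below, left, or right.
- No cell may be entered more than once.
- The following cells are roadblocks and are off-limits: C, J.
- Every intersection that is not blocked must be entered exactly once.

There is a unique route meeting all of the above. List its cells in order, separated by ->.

I -> D -> A -> B -> F -> H -> K

Need to visit all 7 open cells exactly once, starting at I and ending at K.
Cell B has only two open neighbours (F and A), so the path must pass straight through it: one of those is the cell it's entered from and the other is where it exits.
Route from I: up 2 to A, right 1 to B, down 1 to F, right 1 to H, down 1 to K — 6 moves in all.
Check: all 7 open cells covered.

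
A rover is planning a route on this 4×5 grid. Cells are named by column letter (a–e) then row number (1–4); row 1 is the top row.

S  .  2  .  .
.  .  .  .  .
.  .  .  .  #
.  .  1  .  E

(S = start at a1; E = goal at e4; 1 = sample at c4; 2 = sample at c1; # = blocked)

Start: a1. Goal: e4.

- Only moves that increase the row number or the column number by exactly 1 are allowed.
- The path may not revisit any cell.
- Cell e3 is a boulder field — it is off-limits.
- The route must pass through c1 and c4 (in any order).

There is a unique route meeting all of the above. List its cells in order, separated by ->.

Moves only go right or down, so the column and row indices never decrease.
Route from a1: 2× right (reaching c1), 3× down (reaching c4), 2× right (reaching e4) — 7 moves in all.
Check: all required cells visited.

a1 -> b1 -> c1 -> c2 -> c3 -> c4 -> d4 -> e4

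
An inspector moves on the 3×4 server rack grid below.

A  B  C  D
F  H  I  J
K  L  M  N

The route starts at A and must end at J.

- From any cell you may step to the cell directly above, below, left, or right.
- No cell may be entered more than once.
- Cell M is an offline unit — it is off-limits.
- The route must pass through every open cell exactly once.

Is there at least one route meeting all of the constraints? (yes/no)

no

Cell N has only one open neighbour but is neither the start nor the goal, so a Hamiltonian route would have to both enter and leave it through the same neighbour — impossible without revisiting.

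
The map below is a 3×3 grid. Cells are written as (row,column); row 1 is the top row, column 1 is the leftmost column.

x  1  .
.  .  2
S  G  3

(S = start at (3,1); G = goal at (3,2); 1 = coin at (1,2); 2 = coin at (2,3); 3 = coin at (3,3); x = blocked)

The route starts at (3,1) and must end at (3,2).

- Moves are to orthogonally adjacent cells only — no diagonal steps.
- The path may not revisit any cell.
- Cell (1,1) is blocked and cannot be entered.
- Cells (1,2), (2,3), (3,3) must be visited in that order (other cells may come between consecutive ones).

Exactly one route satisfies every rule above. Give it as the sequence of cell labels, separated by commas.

(3,1), (2,1), (2,2), (1,2), (1,3), (2,3), (3,3), (3,2)

The waypoints must appear in the order (1,2), (2,3), (3,3), with no cell reused.
Route from (3,1): up to (2,1), right to (2,2), up to (1,2), right to (1,3), 2× down (reaching (3,3)), left to (3,2) — 7 moves in all.
Check: order respected (1 at step 3, 2 at step 5, 3 at step 6).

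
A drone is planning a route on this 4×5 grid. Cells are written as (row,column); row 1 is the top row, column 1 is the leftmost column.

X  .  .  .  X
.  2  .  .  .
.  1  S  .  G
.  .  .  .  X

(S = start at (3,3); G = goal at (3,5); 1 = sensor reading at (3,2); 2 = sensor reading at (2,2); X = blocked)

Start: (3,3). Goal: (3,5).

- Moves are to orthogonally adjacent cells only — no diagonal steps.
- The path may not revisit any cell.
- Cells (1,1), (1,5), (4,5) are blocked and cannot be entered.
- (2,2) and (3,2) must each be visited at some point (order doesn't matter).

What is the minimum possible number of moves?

Any route passes through (2,2) and (3,2) in some order between (3,3) and (3,5). Summing Manhattan distances along each leg and taking the cheapest ordering ((3,3) → (3,2) → (2,2) → (3,5)) gives a lower bound of 1 + 1 + 4 = 6 moves.
A route of 6 moves achieves this: (3,3) → (3,2) → (2,2) → (2,3) → (2,4) → (3,4) → (3,5).
Since 6 matches the lower bound, it is optimal.

6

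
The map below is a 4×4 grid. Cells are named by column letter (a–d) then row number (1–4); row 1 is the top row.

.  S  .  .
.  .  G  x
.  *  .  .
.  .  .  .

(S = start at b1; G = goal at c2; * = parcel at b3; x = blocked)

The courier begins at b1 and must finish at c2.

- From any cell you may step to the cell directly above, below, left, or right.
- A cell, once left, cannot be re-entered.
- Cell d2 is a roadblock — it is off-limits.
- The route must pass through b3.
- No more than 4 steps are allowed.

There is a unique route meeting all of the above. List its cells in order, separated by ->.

Any route must reach b3 and still end at c2 within 4 moves, so the order of the required stops is forced.
Route from b1: 2× down (reaching b3), right to c3, up to c2 — 4 moves in all.
Check: all required cells visited; 4 ≤ 4 moves.

b1 -> b2 -> b3 -> c3 -> c2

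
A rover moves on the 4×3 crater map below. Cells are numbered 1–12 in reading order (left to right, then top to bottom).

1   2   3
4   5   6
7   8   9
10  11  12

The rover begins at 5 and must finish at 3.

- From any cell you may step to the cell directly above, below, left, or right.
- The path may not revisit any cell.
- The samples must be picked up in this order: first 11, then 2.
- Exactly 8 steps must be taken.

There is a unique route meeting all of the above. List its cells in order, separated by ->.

5 -> 8 -> 11 -> 10 -> 7 -> 4 -> 1 -> 2 -> 3

The waypoints must appear in the order 11, 2, with no cell reused.
Route from 5: 2× down (reaching 11), left to 10, 3× up (reaching 1), 2× right (reaching 3) — 8 moves in all.
Check: order respected (11 at step 2, 2 at step 7); 8 moves as required.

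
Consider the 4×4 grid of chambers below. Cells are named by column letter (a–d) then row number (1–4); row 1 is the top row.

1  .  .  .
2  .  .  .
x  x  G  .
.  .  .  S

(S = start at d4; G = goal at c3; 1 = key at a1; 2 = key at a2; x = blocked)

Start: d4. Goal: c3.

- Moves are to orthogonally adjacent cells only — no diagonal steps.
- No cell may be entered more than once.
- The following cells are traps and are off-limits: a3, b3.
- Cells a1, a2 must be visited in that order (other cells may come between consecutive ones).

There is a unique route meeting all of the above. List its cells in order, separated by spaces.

d4 d3 d2 d1 c1 b1 a1 a2 b2 c2 c3

The waypoints must appear in the order a1, a2, with no cell reused.
Route from d4: 3× up (reaching d1), 3× left (reaching a1), down to a2, 2× right (reaching c2), down to c3 — 10 moves in all.
Check: order respected (1 at step 6, 2 at step 7).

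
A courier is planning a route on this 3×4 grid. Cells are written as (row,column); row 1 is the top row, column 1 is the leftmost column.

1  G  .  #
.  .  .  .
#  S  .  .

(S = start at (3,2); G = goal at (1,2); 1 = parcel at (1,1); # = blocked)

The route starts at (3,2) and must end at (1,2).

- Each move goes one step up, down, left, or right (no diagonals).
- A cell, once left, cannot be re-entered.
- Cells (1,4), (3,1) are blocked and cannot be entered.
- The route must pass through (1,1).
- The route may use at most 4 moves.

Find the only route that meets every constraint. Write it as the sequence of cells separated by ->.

Any route must reach (1,1) and still end at (1,2) within 4 moves, so the order of the required stops is forced.
Route from (3,2): up to (2,2), left to (2,1), up to (1,1), right to (1,2) — 4 moves in all.
Check: all required cells visited; 4 ≤ 4 moves.

(3,2) -> (2,2) -> (2,1) -> (1,1) -> (1,2)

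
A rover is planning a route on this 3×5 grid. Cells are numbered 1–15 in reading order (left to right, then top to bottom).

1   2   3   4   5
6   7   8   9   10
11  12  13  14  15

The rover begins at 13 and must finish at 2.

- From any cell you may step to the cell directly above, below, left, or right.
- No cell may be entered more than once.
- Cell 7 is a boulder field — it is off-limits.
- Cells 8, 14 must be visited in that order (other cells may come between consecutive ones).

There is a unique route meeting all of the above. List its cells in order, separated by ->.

13 -> 8 -> 9 -> 14 -> 15 -> 10 -> 5 -> 4 -> 3 -> 2

The waypoints must appear in the order 8, 14, with no cell reused.
Route from 13: up to 8, right to 9, down to 14, right to 15, 2× up (reaching 5), 3× left (reaching 2) — 9 moves in all.
Check: order respected (8 at step 1, 14 at step 3).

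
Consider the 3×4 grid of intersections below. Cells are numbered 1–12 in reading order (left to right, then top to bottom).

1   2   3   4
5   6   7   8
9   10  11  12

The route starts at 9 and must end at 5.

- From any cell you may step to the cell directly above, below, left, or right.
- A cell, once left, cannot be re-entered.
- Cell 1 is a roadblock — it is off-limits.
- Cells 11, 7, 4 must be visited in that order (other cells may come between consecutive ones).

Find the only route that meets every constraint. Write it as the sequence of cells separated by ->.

The waypoints must appear in the order 11, 7, 4, with no cell reused.
Route from 9: 2× right (reaching 11), up to 7, right to 8, up to 4, 2× left (reaching 2), down to 6, left to 5 — 9 moves in all.
Check: order respected (11 at step 2, 7 at step 3, 4 at step 5).

9 -> 10 -> 11 -> 7 -> 8 -> 4 -> 3 -> 2 -> 6 -> 5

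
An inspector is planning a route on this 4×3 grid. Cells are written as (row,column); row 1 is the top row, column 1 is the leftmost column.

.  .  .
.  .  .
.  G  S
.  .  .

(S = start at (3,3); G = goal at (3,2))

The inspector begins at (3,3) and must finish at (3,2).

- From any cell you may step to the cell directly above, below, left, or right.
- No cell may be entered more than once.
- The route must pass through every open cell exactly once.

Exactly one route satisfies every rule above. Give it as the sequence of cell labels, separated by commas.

(3,3), (4,3), (4,2), (4,1), (3,1), (2,1), (1,1), (1,2), (1,3), (2,3), (2,2), (3,2)

Need to visit all 12 open cells exactly once, starting at (3,3) and ending at (3,2).
Cell (4,3) has only two open neighbours ((3,3) and (4,2)), so the path must pass straight through it: one of those is the cell it's entered from and the other is where it exits.
Route from (3,3): down to (4,3), 2× left (reaching (4,1)), 3× up (reaching (1,1)), 2× right (reaching (1,3)), down to (2,3), left to (2,2), down to (3,2) — 11 moves in all.
Check: all 12 open cells covered.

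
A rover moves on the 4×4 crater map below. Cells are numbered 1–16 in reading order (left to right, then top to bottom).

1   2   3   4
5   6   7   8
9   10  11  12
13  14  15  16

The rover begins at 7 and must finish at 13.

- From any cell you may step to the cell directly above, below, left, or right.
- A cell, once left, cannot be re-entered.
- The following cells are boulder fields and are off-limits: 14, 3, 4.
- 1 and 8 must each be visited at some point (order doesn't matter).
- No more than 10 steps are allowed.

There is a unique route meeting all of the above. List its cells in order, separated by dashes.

The budget equals the shortest possible length, so every move has to be on a shortest route through the required cells.
Route from 7: right to 8, down to 12, 2× left (reaching 10), 2× up (reaching 2), left to 1, 3× down (reaching 13) — 10 moves in all.
Check: all required cells visited; 10 ≤ 10 moves.

7 - 8 - 12 - 11 - 10 - 6 - 2 - 1 - 5 - 9 - 13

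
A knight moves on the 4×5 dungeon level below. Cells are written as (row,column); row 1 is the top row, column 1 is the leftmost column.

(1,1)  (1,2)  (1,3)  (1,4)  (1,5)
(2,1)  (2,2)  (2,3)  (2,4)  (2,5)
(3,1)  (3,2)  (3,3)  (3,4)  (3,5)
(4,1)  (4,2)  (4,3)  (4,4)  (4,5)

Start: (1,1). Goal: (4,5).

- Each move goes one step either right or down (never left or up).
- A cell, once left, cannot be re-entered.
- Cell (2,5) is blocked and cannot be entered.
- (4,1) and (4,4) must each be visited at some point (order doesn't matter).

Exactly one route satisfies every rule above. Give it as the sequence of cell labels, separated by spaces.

(1,1) (2,1) (3,1) (4,1) (4,2) (4,3) (4,4) (4,5)

Moves only go right or down, so the column and row indices never decrease.
Route from (1,1): 3× down (reaching (4,1)), 4× right (reaching (4,5)) — 7 moves in all.
Check: all required cells visited.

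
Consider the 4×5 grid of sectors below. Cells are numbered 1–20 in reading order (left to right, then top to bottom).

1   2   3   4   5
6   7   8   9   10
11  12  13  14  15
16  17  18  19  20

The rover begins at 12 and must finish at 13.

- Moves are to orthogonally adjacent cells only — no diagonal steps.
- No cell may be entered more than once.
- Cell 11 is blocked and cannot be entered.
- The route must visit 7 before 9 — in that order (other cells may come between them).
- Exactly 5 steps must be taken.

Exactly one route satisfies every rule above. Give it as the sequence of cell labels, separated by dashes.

12 - 7 - 8 - 9 - 14 - 13

The waypoints must appear in the order 7, 9, with no cell reused.
Route from 12: up to 7, 2× right (reaching 9), down to 14, left to 13 — 5 moves in all.
Check: order respected (7 at step 1, 9 at step 3); 5 moves as required.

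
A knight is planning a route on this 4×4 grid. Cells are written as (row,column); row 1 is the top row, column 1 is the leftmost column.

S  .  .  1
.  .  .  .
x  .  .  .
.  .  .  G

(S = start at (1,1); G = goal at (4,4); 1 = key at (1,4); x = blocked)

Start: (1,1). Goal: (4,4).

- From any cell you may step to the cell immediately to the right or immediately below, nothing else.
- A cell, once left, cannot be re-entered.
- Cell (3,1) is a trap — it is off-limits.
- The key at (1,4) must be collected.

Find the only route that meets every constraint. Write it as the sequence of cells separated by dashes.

Moves only go right or down, so the column and row indices never decrease.
Route from (1,1): 3× right (reaching (1,4)), 3× down (reaching (4,4)) — 6 moves in all.
Check: all required cells visited.

(1,1) - (1,2) - (1,3) - (1,4) - (2,4) - (3,4) - (4,4)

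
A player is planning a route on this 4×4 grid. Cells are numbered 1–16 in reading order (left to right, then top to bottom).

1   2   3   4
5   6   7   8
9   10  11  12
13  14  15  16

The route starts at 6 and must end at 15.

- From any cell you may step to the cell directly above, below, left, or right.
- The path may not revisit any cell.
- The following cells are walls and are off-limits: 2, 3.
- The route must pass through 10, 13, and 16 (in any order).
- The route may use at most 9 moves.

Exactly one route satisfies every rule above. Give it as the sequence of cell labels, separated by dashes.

6 - 5 - 9 - 13 - 14 - 10 - 11 - 12 - 16 - 15

Any route must reach 10, 13, and 16 and still end at 15 within 9 moves, so the order of the required stops is forced.
Route from 6: left to 5, 2× down (reaching 13), right to 14, up to 10, 2× right (reaching 12), down to 16, left to 15 — 9 moves in all.
Check: all required cells visited; 9 ≤ 9 moves.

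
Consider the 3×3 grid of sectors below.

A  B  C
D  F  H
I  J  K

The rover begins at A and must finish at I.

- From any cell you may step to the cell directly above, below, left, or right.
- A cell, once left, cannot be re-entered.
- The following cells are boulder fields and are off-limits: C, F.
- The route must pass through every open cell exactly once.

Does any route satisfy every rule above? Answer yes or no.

Cell B has only one open neighbour but is neither the start nor the goal, so a Hamiltonian route would have to both enter and leave it through the same neighbour — impossible without revisiting.

no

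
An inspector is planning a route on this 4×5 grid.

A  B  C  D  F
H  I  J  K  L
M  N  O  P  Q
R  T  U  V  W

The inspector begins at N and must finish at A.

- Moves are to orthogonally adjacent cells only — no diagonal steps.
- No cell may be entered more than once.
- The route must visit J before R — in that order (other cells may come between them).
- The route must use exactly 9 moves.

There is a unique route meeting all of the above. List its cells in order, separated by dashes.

N - I - J - O - U - T - R - M - H - A

The waypoints must appear in the order J, R, with no cell reused.
Route from N: up to I, right to J, 2× down (reaching U), 2× left (reaching R), 3× up (reaching A) — 9 moves in all.
Check: order respected (J at step 2, R at step 6); 9 moves as required.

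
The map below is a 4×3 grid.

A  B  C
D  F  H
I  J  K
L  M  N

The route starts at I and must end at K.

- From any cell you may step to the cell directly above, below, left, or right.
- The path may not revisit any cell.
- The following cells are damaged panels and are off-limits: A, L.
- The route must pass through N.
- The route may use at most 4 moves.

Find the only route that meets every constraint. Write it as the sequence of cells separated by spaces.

I J M N K

The budget equals the shortest possible length, so every move has to be on a shortest route through the required cells.
Route from I: right to J, down to M, right to N, up to K — 4 moves in all.
Check: all required cells visited; 4 ≤ 4 moves.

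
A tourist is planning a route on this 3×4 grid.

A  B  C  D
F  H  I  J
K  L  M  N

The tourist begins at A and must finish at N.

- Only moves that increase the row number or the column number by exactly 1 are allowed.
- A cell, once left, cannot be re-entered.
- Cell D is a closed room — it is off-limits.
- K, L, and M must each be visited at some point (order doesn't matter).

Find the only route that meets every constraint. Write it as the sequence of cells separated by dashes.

A - F - K - L - M - N

Moves only go right or down, so the column and row indices never decrease.
Route from A: down 2 to K, right 3 to N — 5 moves in all.
Check: all required cells visited.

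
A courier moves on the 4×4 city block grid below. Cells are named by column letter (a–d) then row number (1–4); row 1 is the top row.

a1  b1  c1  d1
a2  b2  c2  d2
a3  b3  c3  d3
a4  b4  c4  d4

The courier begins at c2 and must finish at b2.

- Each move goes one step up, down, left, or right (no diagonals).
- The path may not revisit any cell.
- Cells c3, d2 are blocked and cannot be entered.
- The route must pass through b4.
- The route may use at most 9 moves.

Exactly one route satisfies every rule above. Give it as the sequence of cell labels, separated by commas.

c2, c1, b1, a1, a2, a3, a4, b4, b3, b2

Any route must reach b4 and still end at b2 within 9 moves, so the order of the required stops is forced.
Route from c2: up 1 to c1, left 2 to a1, down 3 to a4, right 1 to b4, up 2 to b2 — 9 moves in all.
Check: all required cells visited; 9 ≤ 9 moves.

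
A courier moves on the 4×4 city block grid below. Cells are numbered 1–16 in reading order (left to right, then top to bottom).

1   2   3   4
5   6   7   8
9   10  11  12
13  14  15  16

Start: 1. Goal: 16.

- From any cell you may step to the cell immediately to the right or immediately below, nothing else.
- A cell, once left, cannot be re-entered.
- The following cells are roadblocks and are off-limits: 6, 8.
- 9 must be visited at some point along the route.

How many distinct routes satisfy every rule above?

4

A right/down-only route from 1 to 16 makes exactly 3 down-moves and 3 right-moves in some order.
With no other constraints that would be C(6,3) = 20 routes.
Split at 9 and multiply the segment counts (each segment already excludes blocked cells): 1→9: 1; 9→16: 4; product = 4.
That gives 4 routes.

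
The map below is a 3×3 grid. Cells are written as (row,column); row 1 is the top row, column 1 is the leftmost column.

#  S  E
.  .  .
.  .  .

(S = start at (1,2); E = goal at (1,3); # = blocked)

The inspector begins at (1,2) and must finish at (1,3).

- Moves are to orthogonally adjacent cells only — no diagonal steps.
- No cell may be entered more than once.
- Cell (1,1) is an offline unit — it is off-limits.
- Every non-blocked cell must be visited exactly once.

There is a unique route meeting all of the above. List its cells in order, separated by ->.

Need to visit all 8 open cells exactly once, starting at (1,2) and ending at (1,3).
Cell (3,1) has only two open neighbours ((2,1) and (3,2)), so the path must pass straight through it: one of those is the cell it's entered from and the other is where it exits.
Route from (1,2): down 1 to (2,2), left 1 to (2,1), down 1 to (3,1), right 2 to (3,3), up 2 to (1,3) — 7 moves in all.
Check: all 8 open cells covered.

(1,2) -> (2,2) -> (2,1) -> (3,1) -> (3,2) -> (3,3) -> (2,3) -> (1,3)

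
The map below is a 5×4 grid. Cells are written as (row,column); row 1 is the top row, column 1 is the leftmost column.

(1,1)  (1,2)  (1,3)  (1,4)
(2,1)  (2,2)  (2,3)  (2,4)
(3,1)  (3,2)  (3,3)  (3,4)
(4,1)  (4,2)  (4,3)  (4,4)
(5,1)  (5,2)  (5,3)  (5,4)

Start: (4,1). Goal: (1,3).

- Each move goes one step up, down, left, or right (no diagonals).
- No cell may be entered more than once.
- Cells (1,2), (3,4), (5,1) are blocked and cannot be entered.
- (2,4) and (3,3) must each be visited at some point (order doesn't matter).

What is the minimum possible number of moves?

7

Any route passes through (2,4) and (3,3) in some order between (4,1) and (1,3). Summing Manhattan distances along each leg and taking the cheapest ordering ((4,1) → (3,3) → (2,4) → (1,3)) gives a lower bound of 3 + 2 + 2 = 7 moves.
A route of 7 moves achieves this: (4,1) → (3,1) → (3,2) → (3,3) → (2,3) → (2,4) → (1,4) → (1,3).
Since 7 matches the lower bound, it is optimal.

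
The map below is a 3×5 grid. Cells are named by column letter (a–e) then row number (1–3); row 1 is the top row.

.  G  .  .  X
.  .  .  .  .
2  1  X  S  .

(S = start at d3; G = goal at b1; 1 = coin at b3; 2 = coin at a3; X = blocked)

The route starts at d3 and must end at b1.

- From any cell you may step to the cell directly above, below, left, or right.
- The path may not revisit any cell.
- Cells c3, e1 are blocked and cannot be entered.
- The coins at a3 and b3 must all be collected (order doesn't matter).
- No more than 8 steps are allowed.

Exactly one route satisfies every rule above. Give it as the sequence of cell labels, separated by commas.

d3, d2, c2, b2, b3, a3, a2, a1, b1

The budget equals the shortest possible length, so every move has to be on a shortest route through the required cells.
Route from d3: up 1 to d2, left 2 to b2, down 1 to b3, left 1 to a3, up 2 to a1, right 1 to b1 — 8 moves in all.
Check: all required cells visited; 8 ≤ 8 moves.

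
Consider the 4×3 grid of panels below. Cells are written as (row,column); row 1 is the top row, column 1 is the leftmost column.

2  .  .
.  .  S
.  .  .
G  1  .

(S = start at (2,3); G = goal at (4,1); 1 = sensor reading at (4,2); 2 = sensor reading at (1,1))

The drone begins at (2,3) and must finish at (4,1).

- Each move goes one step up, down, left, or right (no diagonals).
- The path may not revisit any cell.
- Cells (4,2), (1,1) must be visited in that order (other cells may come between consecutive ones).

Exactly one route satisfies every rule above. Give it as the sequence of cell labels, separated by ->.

(2,3) -> (3,3) -> (4,3) -> (4,2) -> (3,2) -> (2,2) -> (1,2) -> (1,1) -> (2,1) -> (3,1) -> (4,1)

The waypoints must appear in the order (4,2), (1,1), with no cell reused.
Route from (2,3): 2× down (reaching (4,3)), left to (4,2), 3× up (reaching (1,2)), left to (1,1), 3× down (reaching (4,1)) — 10 moves in all.
Check: order respected (1 at step 3, 2 at step 7).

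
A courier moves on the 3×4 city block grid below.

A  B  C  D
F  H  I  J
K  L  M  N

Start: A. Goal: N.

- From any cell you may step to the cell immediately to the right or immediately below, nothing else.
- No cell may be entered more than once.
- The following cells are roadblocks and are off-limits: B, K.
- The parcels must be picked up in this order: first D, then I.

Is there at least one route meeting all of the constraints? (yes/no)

no

I lies to the left of D, so going from D to I would need a leftward move — but moves only go right/down, so D cannot be visited before I.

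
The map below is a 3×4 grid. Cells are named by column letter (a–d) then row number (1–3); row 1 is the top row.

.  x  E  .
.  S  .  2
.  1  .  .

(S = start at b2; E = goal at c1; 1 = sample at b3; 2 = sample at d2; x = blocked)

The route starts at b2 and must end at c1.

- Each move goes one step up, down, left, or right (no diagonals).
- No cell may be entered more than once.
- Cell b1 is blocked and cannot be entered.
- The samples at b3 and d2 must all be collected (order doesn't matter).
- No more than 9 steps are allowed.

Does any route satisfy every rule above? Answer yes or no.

yes

One route that works: b2 → b3 → c3 → c2 → d2 → d1 → c1.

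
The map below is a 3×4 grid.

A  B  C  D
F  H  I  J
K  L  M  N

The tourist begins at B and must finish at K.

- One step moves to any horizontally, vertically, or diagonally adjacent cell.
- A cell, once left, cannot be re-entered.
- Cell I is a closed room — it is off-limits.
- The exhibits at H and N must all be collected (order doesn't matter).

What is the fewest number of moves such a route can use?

6

Any route passes through H and N in some order between B and K. Summing Chebyshev distances along each leg and taking the cheapest ordering (B → N → H → K) gives a lower bound of 2 + 2 + 1 = 5 moves.
That bound ignores the blocked cells. Measuring each leg by the fewest moves that actually steer around them (B→N: 3; N→H: 2; H→K: 1) raises the lower bound to 6.
A route of 6 moves exists: B → C → J → N → M → H → K.
Since 6 matches that lower bound, it is optimal.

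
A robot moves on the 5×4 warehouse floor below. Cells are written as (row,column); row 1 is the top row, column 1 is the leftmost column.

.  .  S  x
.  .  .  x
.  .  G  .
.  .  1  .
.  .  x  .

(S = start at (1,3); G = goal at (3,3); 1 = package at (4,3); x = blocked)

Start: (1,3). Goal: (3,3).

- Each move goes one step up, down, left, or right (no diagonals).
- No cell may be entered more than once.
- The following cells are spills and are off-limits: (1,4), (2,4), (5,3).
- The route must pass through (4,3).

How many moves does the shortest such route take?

Any route passes through (4,3) somewhere between (1,3) and (3,3). Summing Manhattan distances along the two legs ((1,3) → (4,3) → (3,3)) gives a lower bound of 3 + 1 = 4 moves.
The shortest route satisfying every rule uses 6 moves: (1,3) → (2,3) → (2,2) → (3,2) → (4,2) → (4,3) → (3,3).
The bound of 4 isn't tight here; checking systematically, no route of length 4 through 5 satisfies every constraint, so 6 is the minimum.

6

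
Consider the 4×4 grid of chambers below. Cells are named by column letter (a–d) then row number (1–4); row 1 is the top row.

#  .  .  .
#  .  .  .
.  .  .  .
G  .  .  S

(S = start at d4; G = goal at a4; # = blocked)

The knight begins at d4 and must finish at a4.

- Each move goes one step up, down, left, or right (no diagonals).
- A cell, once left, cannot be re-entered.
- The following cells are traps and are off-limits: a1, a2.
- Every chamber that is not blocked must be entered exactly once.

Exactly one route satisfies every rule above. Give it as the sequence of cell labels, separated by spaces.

d4 d3 d2 d1 c1 b1 b2 c2 c3 c4 b4 b3 a3 a4

Need to visit all 14 open cells exactly once, starting at d4 and ending at a4.
Route from d4: up 3 to d1, left 2 to b1, down 1 to b2, right 1 to c2, down 2 to c4, left 1 to b4, up 1 to b3, left 1 to a3, down 1 to a4 — 13 moves in all.
Check: all 14 open cells covered.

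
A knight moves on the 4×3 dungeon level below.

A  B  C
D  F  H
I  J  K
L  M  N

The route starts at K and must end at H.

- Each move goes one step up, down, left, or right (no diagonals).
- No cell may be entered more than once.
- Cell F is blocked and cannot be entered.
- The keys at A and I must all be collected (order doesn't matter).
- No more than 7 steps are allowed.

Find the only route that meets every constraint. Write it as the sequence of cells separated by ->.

Any route must reach A and I and still end at H within 7 moves, so the order of the required stops is forced.
Route from K: left 2 to I, up 2 to A, right 2 to C, down 1 to H — 7 moves in all.
Check: all required cells visited; 7 ≤ 7 moves.

K -> J -> I -> D -> A -> B -> C -> H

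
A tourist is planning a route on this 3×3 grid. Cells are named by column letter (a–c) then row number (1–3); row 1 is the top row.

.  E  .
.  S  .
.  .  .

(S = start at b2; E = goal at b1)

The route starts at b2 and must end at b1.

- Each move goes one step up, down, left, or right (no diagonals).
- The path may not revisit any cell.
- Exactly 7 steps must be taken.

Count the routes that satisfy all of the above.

Need simple routes of exactly 7 moves from b2 to b1 (Manhattan distance 1, so 3 moves are spent on a detour and 3 undoing it).
Enumerating: b2 a2 a3 b3 c3 c2 c1 b1 | b2 c2 c3 b3 a3 a2 a1 b1.
That gives 2 routes.

2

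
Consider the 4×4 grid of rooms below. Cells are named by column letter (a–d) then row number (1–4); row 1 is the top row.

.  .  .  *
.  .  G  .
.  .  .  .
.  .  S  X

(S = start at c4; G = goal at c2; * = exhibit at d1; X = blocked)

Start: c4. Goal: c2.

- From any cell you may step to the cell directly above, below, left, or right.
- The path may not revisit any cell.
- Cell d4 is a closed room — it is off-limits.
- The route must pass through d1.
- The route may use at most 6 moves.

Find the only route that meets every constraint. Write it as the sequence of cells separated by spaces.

c4 c3 d3 d2 d1 c1 c2

The 6-move cap with required stops at d1 leaves no slack for detours.
Route from c4: up to c3, right to d3, 2× up (reaching d1), left to c1, down to c2 — 6 moves in all.
Check: all required cells visited; 6 ≤ 6 moves.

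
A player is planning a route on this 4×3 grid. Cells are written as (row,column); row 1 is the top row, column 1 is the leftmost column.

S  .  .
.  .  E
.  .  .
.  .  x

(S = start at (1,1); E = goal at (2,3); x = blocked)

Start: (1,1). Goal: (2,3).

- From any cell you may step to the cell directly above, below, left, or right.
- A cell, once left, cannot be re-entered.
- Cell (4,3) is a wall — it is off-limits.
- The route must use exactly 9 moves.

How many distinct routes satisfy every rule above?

Need simple routes of exactly 9 moves from (1,1) to (2,3) (Manhattan distance 3, so 3 moves are spent on a detour and 3 undoing it).
Enumerating: (1,1) (2,1) (3,1) (4,1) (4,2) (3,2) (2,2) (1,2) (1,3) (2,3) | (1,1) (1,2) (2,2) (2,1) (3,1) (4,1) (4,2) (3,2) (3,3) (2,3).
That gives 2 routes.

2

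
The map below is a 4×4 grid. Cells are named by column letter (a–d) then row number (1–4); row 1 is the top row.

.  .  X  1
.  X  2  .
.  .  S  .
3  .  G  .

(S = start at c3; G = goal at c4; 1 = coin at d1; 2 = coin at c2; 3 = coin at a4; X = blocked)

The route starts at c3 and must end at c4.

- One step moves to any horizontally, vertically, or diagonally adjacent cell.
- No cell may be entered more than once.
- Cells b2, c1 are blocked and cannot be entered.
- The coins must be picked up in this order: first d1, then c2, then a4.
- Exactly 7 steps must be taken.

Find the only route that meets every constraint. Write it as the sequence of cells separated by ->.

c3 -> d2 -> d1 -> c2 -> b3 -> a4 -> b4 -> c4

The waypoints must appear in the order d1, c2, a4, with no cell reused.
Route from c3: up-right to d2, up to d1, 3× down-left (reaching a4), 2× right (reaching c4) — 7 moves in all.
Check: order respected (1 at step 2, 2 at step 3, 3 at step 5); 7 moves as required.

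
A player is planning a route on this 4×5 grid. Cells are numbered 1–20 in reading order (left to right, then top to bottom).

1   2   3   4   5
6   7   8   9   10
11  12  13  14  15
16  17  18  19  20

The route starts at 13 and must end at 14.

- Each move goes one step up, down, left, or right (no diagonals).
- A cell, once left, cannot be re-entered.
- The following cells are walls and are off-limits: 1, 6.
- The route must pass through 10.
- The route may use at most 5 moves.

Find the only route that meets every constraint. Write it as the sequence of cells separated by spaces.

The budget equals the shortest possible length, so every move has to be on a shortest route through the required cells.
Route from 13: up to 8, 2× right (reaching 10), down to 15, left to 14 — 5 moves in all.
Check: all required cells visited; 5 ≤ 5 moves.

13 8 9 10 15 14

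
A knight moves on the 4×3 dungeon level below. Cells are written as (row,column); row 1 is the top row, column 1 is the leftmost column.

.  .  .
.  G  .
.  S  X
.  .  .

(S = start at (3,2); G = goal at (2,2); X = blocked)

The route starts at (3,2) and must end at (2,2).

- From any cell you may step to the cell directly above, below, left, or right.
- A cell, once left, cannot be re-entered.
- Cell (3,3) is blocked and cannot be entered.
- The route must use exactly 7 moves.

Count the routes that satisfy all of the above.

2

Need simple routes of exactly 7 moves from (3,2) to (2,2) (Manhattan distance 1, so 3 moves are spent on a detour and 3 undoing it).
Enumerating: (3,2) (4,2) (4,1) (3,1) (2,1) (1,1) (1,2) (2,2) | (3,2) (3,1) (2,1) (1,1) (1,2) (1,3) (2,3) (2,2).
That gives 2 routes.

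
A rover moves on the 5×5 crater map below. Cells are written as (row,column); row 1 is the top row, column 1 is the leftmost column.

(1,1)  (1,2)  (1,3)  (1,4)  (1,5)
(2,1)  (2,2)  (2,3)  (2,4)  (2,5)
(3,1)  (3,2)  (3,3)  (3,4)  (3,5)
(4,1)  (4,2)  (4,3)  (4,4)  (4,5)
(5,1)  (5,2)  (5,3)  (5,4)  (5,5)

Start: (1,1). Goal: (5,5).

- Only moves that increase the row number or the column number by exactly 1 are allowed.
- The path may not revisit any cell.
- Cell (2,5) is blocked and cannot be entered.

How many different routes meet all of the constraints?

A right/down-only route from (1,1) to (5,5) makes exactly 4 down-moves and 4 right-moves in some order.
With no other constraints that would be C(8,4) = 70 routes.
Subtract routes through each blocked cell (inclusion–exclusion for overlaps): − through (2,5): 5 → 65.
That gives 65 routes.

65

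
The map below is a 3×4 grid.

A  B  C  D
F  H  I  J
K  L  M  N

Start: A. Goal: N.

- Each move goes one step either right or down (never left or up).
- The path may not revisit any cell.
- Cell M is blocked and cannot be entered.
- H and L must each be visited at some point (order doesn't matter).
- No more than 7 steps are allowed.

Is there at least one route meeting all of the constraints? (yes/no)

Right/down moves force the required cells to be taken in the order H, L. Every right/down route from L to N runs into a blocked cell, so that leg cannot be completed.

no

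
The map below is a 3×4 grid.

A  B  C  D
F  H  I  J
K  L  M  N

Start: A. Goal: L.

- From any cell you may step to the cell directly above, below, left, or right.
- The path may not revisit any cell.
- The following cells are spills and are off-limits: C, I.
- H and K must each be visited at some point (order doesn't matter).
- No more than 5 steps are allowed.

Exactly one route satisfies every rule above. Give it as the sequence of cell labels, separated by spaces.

A B H F K L

Any route must reach H and K and still end at L within 5 moves, so the order of the required stops is forced.
Route from A: right to B, down to H, left to F, down to K, right to L — 5 moves in all.
Check: all required cells visited; 5 ≤ 5 moves.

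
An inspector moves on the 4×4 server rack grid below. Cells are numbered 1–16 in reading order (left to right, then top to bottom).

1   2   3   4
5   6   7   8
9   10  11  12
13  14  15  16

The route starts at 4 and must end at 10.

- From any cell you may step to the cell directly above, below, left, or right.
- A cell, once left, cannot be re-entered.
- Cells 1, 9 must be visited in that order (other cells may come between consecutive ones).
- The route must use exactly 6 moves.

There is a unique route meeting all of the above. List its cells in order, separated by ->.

The waypoints must appear in the order 1, 9, with no cell reused.
Route from 4: 3× left (reaching 1), 2× down (reaching 9), right to 10 — 6 moves in all.
Check: order respected (1 at step 3, 9 at step 5); 6 moves as required.

4 -> 3 -> 2 -> 1 -> 5 -> 9 -> 10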